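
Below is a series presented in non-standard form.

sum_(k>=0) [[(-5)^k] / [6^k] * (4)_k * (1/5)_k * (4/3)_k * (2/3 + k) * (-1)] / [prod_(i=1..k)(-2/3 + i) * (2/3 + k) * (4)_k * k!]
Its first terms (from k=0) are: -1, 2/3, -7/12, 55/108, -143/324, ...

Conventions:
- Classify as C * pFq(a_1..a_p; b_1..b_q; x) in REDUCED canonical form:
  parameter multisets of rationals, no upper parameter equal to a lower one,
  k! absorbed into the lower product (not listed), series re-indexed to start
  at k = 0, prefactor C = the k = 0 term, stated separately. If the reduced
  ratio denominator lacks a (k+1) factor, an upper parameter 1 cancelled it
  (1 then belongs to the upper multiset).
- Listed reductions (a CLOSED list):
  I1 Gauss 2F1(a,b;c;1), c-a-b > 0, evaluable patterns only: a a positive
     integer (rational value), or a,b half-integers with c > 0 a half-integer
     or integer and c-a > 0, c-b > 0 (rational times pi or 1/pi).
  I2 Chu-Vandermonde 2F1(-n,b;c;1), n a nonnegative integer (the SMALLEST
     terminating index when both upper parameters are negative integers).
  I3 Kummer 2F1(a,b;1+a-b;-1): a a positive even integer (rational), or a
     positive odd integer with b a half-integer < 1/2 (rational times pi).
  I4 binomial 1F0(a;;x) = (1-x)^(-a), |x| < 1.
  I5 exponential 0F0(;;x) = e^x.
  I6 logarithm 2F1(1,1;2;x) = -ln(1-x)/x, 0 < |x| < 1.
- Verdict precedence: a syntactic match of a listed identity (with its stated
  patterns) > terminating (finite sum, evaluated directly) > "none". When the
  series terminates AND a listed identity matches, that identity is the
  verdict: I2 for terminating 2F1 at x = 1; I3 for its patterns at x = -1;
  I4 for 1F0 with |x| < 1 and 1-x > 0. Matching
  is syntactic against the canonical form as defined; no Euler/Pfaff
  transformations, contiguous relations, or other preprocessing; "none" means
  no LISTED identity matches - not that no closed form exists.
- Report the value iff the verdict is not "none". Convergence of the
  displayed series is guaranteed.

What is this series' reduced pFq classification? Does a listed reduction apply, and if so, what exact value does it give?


Reduced: x = -5/6, 2F1, upper = {1/5, 4/3}, lower = {1/3}, C = -1. Verdict: none (x = -5/6): each listed identity misses the multisets {1/5, 4/3} ; {1/3}.

The tell: with t_0 = -1, the factor k + 2/3 cancels (top and bottom), leaving C = -1, x = -5/6.
Adjacent-term ratio: r(k) = (-5/6) * (k+1/5) (k+4/3) / [(k+1/3) (k+1)] - rational in k, leading ratio (-5/6); with t_0 = -1, classification follows.


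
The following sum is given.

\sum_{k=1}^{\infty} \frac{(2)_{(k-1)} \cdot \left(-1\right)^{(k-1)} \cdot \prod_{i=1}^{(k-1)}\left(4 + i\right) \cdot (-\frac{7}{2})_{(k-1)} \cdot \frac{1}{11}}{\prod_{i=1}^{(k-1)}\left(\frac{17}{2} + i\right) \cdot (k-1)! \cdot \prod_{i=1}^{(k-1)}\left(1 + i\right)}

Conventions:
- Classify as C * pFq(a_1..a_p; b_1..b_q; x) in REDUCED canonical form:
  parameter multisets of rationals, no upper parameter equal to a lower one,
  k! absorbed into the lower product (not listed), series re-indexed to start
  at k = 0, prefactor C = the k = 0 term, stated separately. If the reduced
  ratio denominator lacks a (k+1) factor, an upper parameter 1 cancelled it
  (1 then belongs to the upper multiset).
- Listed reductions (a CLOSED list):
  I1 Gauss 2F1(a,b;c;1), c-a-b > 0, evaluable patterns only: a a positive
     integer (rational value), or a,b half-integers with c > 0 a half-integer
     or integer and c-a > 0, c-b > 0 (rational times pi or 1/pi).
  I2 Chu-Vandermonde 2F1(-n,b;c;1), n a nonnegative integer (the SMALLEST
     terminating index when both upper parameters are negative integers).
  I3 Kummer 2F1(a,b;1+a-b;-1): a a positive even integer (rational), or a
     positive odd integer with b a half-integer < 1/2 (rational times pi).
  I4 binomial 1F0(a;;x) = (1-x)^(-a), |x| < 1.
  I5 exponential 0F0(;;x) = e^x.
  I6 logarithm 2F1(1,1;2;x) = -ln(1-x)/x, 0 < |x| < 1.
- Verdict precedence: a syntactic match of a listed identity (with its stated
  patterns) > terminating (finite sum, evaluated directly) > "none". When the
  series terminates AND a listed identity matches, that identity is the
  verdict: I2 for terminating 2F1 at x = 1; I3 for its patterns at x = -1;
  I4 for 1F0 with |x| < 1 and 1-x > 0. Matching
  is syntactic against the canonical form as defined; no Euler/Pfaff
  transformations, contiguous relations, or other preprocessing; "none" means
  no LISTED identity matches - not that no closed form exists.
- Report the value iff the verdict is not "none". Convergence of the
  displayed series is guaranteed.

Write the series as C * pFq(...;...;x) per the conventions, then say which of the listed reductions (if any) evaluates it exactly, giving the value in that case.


Prefactor \frac{1}{11}, argument -1: 2F1 with upper {-\frac{7}{2}, 5} over lower {\frac{19}{2}}. Verdict: the Kummer evaluation I3 applies (x = -1; c = \frac{19}{2} equals 1+a-b for upper {-\frac{7}{2}, 5}: listed pattern). Hence: \frac{69615}{524288} \cdot \pi.

First insight: t_0 being \frac{1}{11}, the running product (C = 1/11) telescopes to a rising factorial.
Adjacent-term ratio: r(k) = -1 * (k-\frac{7}{2}) (k+5) / [(k+\frac{19}{2}) (k+1)] - rational in k, leading ratio -1; with t_0 = \frac{1}{11}, classification follows.


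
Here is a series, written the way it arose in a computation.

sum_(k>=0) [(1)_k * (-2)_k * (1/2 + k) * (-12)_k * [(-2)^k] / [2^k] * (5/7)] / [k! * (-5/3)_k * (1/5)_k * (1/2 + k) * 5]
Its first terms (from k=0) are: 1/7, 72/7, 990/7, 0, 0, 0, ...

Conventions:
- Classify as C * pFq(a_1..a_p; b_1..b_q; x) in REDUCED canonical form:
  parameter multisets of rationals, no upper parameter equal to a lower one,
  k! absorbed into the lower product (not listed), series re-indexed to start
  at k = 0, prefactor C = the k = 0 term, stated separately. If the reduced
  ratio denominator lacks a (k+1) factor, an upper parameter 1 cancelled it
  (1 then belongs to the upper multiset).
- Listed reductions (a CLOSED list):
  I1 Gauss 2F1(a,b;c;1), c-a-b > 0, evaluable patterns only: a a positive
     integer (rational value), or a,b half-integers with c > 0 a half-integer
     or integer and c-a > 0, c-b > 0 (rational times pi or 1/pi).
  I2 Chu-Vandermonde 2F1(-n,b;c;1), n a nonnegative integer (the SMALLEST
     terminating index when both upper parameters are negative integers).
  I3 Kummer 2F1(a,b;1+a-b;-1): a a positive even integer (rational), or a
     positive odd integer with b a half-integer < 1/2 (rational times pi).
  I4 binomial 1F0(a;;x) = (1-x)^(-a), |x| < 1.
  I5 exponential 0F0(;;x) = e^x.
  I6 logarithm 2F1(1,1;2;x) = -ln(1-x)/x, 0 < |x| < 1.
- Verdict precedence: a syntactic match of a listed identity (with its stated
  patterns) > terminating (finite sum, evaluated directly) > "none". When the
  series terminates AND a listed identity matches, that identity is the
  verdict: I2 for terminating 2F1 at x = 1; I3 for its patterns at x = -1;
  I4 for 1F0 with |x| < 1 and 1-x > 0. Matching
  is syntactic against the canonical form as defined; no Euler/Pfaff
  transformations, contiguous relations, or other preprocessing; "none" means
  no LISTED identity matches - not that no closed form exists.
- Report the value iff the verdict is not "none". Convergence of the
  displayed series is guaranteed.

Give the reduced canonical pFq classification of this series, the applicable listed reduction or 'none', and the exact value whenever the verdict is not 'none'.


The series (x = -1) is 3F2: upper {-12, -2, 1}, lower {-5/3, 1/5}, prefactor 1/7. Verdict: terminating - upper parameter -2 makes this a finite sum (last index 2), evaluated exactly. Hence: 1063/7.

Key step: t_0 being 1/7, the two k-th powers (prefactor 1/7) combine into one argument.
Adjacent-term ratio: r(k) = (-1) * (k-12) (k-2) (k+1) / [(k-5/3) (k+1/5) (k+1)] - rational in k, leading ratio (-1); with t_0 = 1/7, classification follows.


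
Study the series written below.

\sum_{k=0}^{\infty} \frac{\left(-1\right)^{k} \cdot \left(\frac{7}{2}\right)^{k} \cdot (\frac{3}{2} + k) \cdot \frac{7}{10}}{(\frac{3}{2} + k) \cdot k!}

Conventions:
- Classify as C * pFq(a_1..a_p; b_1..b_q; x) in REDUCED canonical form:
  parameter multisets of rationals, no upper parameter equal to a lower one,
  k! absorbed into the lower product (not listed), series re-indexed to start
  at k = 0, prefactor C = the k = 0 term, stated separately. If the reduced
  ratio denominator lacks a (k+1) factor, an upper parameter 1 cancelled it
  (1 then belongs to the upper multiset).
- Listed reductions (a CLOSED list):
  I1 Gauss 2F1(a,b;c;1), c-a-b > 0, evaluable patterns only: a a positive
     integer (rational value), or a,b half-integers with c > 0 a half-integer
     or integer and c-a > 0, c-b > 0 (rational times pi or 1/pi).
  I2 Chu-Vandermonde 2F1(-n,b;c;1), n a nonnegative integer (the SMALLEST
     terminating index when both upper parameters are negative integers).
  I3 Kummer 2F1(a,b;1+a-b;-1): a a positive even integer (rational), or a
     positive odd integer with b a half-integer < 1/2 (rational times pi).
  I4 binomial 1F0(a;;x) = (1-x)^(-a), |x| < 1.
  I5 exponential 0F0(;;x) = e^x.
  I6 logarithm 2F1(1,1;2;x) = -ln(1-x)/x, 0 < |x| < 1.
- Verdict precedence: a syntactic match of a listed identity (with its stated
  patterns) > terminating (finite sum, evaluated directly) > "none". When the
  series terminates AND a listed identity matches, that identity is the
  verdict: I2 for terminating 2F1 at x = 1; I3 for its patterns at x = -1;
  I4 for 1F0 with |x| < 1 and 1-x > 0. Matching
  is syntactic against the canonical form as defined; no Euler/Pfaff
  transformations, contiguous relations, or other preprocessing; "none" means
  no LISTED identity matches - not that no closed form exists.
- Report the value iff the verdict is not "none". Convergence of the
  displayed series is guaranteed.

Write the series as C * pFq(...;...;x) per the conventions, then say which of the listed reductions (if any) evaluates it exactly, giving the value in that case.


Structural cue: with t_0 = \frac{7}{10}, the (-1)^k factor (prefactor 7/10) folds into the argument's sign.
Ratio: r(k) = -\frac{7}{2} * 1 / [(k+1)] - rational; roots negated = parameters, x = -\frac{7}{2}, C = \frac{7}{10}.

With C = \frac{7}{10}: the canonical form is 0F0(-; -; -\frac{7}{2}). Verdict: exponential (I5) fires (the 0F0 exponential series at x = -\frac{7}{2}). Value: \frac{7}{10} \cdot e^{-\frac{7}{2}}.


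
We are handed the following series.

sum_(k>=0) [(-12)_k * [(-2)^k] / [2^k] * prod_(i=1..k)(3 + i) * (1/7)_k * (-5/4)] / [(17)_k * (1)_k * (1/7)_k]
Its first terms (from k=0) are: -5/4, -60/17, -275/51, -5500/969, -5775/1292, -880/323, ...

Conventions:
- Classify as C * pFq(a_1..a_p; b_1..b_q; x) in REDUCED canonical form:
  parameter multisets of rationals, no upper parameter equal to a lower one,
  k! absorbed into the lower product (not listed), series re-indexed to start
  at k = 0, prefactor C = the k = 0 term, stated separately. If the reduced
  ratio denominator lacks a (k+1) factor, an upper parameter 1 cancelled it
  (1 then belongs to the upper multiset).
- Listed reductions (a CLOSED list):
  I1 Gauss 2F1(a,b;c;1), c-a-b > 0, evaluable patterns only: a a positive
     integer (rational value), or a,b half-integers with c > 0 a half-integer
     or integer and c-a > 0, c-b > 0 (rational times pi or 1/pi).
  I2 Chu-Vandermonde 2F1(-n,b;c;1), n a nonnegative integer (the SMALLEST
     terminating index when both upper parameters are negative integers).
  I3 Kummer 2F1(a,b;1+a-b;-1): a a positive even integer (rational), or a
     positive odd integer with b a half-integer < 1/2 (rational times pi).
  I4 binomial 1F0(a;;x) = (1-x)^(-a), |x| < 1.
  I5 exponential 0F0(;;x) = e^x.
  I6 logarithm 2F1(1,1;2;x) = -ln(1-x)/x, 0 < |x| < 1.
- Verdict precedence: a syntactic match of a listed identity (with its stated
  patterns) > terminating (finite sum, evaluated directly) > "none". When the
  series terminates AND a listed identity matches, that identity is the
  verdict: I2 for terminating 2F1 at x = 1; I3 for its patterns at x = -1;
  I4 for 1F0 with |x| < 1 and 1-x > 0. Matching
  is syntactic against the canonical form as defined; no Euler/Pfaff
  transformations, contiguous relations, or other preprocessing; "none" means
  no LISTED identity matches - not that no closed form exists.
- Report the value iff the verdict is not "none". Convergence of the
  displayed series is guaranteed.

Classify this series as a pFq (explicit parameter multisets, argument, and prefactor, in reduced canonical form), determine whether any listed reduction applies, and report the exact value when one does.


Classification (C = -5/4): 2F1 with upper {-12, 4}, lower {17}, argument x = -1. Verdict at x = -1: Kummer (I3) matches (x = -1; c = 17 equals 1+a-b for upper {-12, 4}: listed pattern). Value: -25.

Structural cue: t_0 being -5/4, (1)_k (prefactor -5/4) is k! itself.
Adjacent-term ratio: r(k) = (-1) * (k-12) (k+4) / [(k+17) (k+1)] - rational in k. x = (-1); t_0 = -5/4; negate the roots.


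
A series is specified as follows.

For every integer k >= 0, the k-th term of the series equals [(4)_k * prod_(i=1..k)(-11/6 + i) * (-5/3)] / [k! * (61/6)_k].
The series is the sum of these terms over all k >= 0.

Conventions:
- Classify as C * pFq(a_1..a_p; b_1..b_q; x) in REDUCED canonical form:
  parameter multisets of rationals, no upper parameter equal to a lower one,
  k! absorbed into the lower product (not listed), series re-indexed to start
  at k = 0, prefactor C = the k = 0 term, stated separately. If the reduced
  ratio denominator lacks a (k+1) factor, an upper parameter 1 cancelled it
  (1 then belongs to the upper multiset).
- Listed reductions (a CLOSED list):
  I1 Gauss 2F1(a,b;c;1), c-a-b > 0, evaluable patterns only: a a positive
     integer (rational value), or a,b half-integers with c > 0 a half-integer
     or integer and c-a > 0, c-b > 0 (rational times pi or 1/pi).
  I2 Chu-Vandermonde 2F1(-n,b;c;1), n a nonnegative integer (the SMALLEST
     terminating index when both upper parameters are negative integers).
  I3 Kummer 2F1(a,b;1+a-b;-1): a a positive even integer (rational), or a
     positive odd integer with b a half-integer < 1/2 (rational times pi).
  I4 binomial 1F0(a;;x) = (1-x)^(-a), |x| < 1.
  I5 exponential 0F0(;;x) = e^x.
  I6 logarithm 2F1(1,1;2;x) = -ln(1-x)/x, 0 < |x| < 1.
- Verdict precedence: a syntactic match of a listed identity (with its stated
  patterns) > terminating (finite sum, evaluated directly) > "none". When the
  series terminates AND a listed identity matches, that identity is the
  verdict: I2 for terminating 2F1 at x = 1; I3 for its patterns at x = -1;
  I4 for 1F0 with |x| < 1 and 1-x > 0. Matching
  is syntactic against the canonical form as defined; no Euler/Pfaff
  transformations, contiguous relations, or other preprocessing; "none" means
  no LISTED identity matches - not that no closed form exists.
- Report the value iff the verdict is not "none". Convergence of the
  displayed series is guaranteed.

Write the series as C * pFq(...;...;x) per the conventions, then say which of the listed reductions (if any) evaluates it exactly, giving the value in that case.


First insight: t_0 being -5/3, the running product (C = -5/3) telescopes to a rising factorial.
Term ratio: r(k) = 1 * (k-5/6) (k+4) / [(k+61/6) (k+1)] - rational in k, leading ratio 1; with t_0 = -5/3, classification follows.

With C = -5/3: the canonical form is 2F1(-5/6, 4; 61/6; 1). Verdict: Gauss (I1, integer-parameter pattern) matches (x = 1: the Gamma ratio telescopes since c-a-b = 7 > 0 and a = 4 in Z>0). Its exact value is -612535/559872.


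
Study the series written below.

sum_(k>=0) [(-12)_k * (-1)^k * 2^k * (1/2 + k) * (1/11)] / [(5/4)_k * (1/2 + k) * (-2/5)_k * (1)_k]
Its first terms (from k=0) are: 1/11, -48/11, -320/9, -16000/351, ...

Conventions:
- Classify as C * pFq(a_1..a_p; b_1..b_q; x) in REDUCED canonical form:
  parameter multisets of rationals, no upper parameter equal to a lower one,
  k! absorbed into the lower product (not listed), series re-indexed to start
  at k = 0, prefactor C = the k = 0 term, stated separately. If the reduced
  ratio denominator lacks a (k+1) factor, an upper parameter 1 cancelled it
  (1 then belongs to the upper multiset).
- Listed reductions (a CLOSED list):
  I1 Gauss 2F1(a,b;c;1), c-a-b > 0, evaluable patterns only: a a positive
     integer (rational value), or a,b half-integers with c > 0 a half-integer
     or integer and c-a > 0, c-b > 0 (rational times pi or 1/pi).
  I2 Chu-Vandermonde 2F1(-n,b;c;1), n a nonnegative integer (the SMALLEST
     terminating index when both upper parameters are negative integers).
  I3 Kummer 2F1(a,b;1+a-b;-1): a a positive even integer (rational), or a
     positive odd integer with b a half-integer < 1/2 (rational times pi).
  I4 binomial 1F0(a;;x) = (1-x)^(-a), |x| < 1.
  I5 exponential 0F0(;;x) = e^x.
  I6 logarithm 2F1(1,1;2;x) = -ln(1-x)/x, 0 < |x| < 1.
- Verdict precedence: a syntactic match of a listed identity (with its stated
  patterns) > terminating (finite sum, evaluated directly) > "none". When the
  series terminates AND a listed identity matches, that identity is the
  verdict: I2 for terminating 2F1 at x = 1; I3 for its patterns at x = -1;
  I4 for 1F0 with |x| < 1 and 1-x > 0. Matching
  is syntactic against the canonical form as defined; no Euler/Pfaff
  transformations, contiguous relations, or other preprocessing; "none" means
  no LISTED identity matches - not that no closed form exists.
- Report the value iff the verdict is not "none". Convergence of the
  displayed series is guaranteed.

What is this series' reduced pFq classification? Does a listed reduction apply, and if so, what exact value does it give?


The series (x = -2) is 1F2: upper {-12}, lower {-2/5, 5/4}, prefactor 1/11. Verdict: terminating - upper -12 stops the sum at k = 12; the 13 terms are added exactly. Hence: -402753677625579282545580637/3750553659425132176457841.

The tell: with t_0 = 1/11, the factor k + 1/2 cancels (top and bottom), leaving prefactor 1/11.
Consecutive-term ratio: r(k) = (-2) * (k-12) / [(k-2/5) (k+5/4) (k+1)] ; factor over Q: parameters, x = (-2), and C = 1/11.


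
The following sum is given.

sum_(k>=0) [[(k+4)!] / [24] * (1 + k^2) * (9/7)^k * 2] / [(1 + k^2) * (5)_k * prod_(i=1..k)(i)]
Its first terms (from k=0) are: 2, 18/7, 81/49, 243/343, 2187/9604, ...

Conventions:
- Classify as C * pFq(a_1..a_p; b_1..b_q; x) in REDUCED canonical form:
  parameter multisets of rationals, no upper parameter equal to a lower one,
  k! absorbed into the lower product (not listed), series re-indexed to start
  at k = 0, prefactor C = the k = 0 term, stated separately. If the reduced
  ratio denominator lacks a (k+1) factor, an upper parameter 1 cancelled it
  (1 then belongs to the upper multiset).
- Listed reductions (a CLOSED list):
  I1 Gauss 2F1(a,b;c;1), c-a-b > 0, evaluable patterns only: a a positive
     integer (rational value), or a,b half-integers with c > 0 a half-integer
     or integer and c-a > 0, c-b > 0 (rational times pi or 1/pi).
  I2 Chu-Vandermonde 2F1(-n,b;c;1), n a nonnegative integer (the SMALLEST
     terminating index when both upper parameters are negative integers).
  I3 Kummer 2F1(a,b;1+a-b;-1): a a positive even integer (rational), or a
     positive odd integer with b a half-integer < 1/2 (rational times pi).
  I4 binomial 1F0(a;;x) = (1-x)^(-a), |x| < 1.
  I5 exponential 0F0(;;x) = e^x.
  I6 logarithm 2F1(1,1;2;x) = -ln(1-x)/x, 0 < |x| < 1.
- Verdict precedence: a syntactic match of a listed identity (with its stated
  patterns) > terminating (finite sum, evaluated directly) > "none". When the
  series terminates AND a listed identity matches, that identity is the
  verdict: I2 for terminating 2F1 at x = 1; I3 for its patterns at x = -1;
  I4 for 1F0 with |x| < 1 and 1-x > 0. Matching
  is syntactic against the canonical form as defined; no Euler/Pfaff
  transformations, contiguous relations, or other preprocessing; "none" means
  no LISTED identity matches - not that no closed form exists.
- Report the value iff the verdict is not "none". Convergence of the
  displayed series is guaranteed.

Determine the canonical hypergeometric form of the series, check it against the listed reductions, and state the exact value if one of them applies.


Classification (C = 2): 0F0 with upper {-}, lower {-}, argument x = 9/7. Verdict (x = 9/7): exponential (I5) applies (the 0F0 exponential series at x = 9/7). Sum: 2 * e^(9/7).

Key observation: with t_0 = 2, the factorial ratio (C = 2, x = 9/7) (k+a-1)!/(a-1)! is a rising factorial (a)_k.
Consecutive-term ratio: r(k) = (9/7) * 1 / [(k+1)] - rational in k, leading ratio (9/7); with t_0 = 2, classification follows.


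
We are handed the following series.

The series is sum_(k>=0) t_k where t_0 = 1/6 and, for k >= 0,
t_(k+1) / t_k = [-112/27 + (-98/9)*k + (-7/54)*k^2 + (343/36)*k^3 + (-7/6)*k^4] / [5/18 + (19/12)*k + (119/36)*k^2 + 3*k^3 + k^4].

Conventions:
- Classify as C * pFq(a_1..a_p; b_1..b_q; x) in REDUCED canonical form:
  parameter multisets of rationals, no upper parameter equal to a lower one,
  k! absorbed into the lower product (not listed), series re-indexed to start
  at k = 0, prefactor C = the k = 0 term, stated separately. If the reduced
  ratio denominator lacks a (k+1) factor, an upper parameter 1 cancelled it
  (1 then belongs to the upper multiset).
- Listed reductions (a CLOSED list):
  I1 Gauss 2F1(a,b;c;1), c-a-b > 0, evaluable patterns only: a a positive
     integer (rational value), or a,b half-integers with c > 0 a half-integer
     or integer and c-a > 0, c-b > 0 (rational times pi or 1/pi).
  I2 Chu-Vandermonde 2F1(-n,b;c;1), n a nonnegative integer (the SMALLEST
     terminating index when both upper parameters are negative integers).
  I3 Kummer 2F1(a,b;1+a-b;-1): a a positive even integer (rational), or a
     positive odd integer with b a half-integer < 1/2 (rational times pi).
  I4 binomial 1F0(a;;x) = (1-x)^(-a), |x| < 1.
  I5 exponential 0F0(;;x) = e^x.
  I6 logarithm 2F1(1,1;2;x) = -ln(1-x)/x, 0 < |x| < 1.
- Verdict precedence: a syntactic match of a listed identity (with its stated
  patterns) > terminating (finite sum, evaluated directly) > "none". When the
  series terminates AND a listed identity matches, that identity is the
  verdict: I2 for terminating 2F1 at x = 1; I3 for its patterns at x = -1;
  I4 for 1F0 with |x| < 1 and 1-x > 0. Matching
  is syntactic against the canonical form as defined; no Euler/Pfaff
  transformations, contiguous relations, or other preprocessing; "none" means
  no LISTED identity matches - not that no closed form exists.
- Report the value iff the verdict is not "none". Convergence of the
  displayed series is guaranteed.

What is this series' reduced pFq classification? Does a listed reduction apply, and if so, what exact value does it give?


This is 1/6 * 2F1(-8, -4/3; 5/6; -7/6) in reduced canonical form. Verdict: terminating. With -8 upstairs the series is a 9-term polynomial sum; evaluated term by term. Sum: 15768585290575/9461727655578.

The tell: t_0 being 1/6, cancel k + 1/2 from the displayed ratio first; then C = 1/6, x = -7/6.
Term ratio: r(k) = (-7/6) * (k-8) (k-4/3) / [(k+5/6) (k+1)] - poly over poly, x = (-7/6) from leading terms; C = 1/6 at k = 0.


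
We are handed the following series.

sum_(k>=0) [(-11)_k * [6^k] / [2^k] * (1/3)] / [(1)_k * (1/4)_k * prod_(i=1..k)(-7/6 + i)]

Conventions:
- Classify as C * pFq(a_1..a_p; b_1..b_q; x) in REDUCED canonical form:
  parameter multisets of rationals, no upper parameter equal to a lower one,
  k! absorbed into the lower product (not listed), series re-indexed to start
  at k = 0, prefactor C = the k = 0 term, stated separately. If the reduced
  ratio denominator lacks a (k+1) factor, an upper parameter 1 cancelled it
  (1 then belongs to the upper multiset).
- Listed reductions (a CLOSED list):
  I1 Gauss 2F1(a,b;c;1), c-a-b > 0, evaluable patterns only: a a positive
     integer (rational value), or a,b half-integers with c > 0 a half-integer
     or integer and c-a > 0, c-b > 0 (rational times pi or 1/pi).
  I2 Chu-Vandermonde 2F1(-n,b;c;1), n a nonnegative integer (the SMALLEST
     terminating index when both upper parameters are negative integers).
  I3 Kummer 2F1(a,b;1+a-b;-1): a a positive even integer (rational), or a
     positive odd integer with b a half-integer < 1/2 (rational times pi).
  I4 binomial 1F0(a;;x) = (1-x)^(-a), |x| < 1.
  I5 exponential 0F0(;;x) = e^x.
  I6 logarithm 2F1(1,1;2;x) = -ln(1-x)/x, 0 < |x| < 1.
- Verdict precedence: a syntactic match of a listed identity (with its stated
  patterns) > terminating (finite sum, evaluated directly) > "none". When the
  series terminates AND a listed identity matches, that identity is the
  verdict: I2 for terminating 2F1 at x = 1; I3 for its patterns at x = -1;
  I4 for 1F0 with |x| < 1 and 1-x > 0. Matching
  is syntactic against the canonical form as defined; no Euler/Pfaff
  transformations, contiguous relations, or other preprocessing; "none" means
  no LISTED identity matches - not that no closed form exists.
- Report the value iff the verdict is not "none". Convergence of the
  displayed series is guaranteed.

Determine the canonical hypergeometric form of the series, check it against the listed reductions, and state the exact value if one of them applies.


First insight: t_0 = 1/3 here, and (1)_k (prefactor 1/3) is k! itself.
Ratio: r(k) = 3 * (k-11) / [(k-1/6) (k+1/4) (k+1)] - rational in k. x = 3; t_0 = 1/3; negate the roots.

Canonical form: C = 1/3 times 1F2 with upper {-11}, lower {-1/6, 1/4}, x = 3. Verdict: terminating. With -11 upstairs the series is a 12-term polynomial sum; evaluated term by term. Value: 21807129209319445982369446547/36924356069367260059190625.


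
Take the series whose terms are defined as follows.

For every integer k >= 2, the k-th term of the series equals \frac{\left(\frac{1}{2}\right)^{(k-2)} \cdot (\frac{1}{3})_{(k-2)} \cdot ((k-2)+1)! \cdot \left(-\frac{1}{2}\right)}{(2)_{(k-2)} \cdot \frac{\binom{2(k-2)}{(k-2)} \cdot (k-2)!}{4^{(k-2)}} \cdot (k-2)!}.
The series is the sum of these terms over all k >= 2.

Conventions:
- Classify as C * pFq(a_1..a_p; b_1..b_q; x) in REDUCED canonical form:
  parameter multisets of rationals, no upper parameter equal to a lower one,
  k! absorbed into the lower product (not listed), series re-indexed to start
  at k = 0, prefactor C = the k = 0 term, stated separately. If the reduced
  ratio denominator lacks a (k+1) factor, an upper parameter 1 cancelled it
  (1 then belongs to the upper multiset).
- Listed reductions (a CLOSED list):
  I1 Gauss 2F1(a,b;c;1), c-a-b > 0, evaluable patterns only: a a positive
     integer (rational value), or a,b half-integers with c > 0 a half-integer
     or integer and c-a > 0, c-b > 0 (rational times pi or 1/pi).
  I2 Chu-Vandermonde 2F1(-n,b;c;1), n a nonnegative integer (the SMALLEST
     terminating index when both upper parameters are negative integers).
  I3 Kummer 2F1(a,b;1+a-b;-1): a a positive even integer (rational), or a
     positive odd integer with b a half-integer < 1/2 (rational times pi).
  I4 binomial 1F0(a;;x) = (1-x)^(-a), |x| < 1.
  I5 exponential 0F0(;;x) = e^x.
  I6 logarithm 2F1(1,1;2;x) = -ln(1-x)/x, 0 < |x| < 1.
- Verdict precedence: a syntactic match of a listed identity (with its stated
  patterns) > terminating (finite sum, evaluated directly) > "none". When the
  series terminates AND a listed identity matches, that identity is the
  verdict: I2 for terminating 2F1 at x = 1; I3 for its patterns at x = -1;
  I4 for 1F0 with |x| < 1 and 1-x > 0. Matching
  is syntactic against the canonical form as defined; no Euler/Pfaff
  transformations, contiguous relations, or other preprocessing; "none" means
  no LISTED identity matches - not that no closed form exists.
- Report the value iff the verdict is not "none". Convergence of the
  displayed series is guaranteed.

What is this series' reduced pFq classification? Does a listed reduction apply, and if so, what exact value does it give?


At argument \frac{1}{2}: a 1F1 with upper {\frac{1}{3}}, lower {\frac{1}{2}}, scaled by C = -\frac{1}{2}. Verdict: no listed reduction: x = \frac{1}{2} and upper {\frac{1}{3}} fail every I1-I6 pattern.

Key step: with t_0 = -\frac{1}{2}, the lower central binomial (prefactor -1/2) hides (1/2)_k.
Term ratio: r(k) = \frac{1}{2} * (k+\frac{1}{3}) / [(k+\frac{1}{2}) (k+1)] - rational in k. x = \frac{1}{2}; t_0 = -\frac{1}{2}; negate the roots.


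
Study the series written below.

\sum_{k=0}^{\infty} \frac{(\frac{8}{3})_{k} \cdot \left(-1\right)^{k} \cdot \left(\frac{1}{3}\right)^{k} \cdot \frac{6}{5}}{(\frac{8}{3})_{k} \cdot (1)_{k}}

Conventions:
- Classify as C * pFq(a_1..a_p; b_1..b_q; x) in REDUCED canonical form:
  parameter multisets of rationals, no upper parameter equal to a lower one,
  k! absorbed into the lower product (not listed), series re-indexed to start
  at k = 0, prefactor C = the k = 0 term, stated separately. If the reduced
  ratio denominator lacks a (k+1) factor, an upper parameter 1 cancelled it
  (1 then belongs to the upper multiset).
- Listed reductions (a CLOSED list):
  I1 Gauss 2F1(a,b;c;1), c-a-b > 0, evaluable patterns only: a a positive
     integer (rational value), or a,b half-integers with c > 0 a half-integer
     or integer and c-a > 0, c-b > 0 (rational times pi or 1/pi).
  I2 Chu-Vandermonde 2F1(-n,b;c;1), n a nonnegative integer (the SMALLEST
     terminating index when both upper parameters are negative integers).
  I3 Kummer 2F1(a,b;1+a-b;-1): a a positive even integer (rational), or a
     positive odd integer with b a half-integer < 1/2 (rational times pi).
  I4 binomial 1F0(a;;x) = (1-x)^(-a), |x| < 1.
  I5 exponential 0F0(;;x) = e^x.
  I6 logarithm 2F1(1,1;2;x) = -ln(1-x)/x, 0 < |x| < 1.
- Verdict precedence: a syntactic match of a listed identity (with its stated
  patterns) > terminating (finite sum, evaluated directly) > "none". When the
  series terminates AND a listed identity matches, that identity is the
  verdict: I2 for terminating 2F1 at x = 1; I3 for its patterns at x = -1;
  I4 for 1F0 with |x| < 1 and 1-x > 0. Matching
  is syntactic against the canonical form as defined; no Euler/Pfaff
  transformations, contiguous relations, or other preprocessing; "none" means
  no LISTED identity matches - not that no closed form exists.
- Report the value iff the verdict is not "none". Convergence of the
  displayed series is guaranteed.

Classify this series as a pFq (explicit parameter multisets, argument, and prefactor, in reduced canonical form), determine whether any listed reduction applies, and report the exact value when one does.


With C = \frac{6}{5}: the canonical form is 0F0(-; -; -\frac{1}{3}). Verdict: this is exponential (I5) (the 0F0 exponential series at x = -\frac{1}{3}). Sum: \frac{6}{5} \cdot e^{-\frac{1}{3}}.

The tell: t_0 = \frac{6}{5} here, and (1)_k (C = 6/5) is k! itself.
Step ratio: r(k) = -\frac{1}{3} * 1 / [(k+1)] - rational; roots negated = parameters, x = -\frac{1}{3}, C = \frac{6}{5}.


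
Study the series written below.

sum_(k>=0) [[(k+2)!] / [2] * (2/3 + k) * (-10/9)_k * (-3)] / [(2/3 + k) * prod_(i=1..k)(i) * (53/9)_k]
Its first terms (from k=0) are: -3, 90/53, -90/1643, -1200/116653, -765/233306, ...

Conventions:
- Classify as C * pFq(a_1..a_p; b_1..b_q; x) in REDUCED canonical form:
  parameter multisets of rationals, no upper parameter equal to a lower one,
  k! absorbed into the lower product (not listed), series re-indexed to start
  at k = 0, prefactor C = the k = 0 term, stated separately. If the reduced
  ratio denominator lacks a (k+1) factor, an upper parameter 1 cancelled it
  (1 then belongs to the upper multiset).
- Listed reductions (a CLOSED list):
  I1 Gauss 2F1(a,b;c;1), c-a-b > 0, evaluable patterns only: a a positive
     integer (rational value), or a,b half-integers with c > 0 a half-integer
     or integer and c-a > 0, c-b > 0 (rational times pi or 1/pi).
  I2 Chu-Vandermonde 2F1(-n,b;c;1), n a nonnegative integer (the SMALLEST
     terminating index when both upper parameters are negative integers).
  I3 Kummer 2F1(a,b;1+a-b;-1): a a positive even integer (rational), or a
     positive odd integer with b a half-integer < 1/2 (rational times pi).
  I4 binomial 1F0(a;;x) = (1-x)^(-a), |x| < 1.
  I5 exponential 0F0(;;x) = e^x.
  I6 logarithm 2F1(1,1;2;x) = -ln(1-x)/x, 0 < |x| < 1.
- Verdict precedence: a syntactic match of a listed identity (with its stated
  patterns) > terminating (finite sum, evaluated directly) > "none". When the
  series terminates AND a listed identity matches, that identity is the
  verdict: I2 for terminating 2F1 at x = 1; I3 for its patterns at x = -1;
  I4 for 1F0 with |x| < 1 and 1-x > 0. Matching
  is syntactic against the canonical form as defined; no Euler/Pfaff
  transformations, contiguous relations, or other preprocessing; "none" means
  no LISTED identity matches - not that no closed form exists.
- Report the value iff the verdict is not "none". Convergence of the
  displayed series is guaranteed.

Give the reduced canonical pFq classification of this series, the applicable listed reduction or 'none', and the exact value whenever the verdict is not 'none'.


This is -3 * 2F1(-10/9, 3; 53/9; 1) in reduced canonical form. Verdict: the Gauss summation I1 fires (x = 1: the Gamma ratio telescopes since c-a-b = 4 > 0 and a = 3 in Z>0). Value: -1001/729.

Key observation: t_0 being -3, the factorial ratio (C = -3, x = 1) (k+a-1)!/(a-1)! is a rising factorial (a)_k.
Ratio: r(k) = 1 * (k-10/9) (k+3) / [(k+53/9) (k+1)] - rational; roots negated = parameters, x = 1, C = -3.


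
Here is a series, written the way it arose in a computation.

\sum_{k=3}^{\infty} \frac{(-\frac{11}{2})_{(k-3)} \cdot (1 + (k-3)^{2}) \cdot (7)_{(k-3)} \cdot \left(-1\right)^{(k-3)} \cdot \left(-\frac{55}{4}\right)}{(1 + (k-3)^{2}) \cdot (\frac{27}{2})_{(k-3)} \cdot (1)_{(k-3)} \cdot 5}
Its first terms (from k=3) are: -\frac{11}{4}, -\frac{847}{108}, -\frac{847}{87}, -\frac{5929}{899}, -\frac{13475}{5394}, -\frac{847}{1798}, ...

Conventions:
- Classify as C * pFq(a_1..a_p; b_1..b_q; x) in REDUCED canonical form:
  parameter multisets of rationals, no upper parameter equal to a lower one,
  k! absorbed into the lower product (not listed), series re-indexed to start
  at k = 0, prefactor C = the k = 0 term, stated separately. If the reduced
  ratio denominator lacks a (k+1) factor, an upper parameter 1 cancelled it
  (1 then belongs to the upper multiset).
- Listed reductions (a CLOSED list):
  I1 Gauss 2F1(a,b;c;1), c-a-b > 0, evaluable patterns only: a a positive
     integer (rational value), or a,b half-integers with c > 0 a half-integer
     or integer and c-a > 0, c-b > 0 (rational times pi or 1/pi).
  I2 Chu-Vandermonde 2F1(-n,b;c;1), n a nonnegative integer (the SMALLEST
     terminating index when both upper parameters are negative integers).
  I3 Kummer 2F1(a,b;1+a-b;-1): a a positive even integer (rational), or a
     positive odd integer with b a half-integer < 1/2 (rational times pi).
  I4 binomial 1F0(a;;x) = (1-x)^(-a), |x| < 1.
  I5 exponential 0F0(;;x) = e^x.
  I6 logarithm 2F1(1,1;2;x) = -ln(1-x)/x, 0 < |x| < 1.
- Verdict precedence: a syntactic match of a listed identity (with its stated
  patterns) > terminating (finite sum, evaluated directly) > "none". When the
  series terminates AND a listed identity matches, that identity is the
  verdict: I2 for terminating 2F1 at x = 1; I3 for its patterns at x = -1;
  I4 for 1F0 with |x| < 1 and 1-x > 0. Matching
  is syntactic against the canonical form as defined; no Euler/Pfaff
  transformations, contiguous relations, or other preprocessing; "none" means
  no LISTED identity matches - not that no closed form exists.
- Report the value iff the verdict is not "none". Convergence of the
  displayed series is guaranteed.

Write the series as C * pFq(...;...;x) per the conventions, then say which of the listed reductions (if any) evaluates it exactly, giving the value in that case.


First insight: from the first term -\frac{11}{4}: the factor k^2 + 1 cancels (top and bottom), leaving C = -11/4.
Term ratio: r(k) = -1 * (k-\frac{11}{2}) (k+7) / [(k+\frac{27}{2}) (k+1)] - rational in k, leading ratio -1; with t_0 = -\frac{11}{4}, classification follows.

Prefactor -\frac{11}{4}, argument -1: 2F1 with upper {-\frac{11}{2}, 7} over lower {\frac{27}{2}}. Verdict: the Kummer evaluation I3 applies (x = -1; c = \frac{27}{2} equals 1+a-b for upper {-\frac{11}{2}, 7}: listed pattern). Value: \left(-\frac{10225089875}{1073741824}\right) \cdot \pi.


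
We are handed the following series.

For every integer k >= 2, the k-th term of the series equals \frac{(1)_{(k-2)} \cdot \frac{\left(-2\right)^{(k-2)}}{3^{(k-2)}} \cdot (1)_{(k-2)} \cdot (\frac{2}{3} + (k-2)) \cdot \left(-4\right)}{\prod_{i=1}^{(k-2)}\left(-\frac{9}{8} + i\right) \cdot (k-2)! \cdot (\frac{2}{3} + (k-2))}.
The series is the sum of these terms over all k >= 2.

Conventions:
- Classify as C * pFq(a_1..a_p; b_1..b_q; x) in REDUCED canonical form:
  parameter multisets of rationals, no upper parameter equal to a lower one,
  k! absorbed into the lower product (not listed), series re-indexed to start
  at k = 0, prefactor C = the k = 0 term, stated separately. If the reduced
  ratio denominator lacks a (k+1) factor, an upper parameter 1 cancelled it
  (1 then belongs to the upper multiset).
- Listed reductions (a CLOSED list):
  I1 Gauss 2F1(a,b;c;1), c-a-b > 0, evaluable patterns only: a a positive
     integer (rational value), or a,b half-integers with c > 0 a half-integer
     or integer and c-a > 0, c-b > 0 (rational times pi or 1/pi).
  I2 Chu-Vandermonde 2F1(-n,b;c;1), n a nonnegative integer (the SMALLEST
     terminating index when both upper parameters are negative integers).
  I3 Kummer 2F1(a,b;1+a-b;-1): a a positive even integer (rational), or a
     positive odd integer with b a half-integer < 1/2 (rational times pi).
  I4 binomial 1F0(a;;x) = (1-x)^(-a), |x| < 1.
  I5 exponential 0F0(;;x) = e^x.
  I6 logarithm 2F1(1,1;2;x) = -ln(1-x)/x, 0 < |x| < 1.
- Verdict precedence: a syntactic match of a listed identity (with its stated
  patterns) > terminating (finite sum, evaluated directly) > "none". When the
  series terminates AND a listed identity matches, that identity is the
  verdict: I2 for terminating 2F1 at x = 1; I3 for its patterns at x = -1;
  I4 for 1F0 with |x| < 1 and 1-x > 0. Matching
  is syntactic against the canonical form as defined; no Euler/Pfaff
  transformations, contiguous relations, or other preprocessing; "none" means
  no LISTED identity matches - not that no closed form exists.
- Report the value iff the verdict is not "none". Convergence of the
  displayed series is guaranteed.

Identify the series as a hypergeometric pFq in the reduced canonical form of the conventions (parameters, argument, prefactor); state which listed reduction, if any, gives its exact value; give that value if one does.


This is -4 * 2F1(1, 1; -\frac{1}{8}; -\frac{2}{3}) in reduced canonical form. Verdict: none (x = -\frac{2}{3}): each listed identity misses the multisets {1, 1} ; {-\frac{1}{8}}.

Key observation: t_0 being -4, the factor k + 2/3 cancels (top and bottom), leaving C = -4, x = -2/3.
Adjacent-term ratio: r(k) = -\frac{2}{3} * (k+1) (k+1) / [(k-\frac{1}{8}) (k+1)] - poly over poly, x = -\frac{2}{3} from leading terms; C = -4 at k = 0.


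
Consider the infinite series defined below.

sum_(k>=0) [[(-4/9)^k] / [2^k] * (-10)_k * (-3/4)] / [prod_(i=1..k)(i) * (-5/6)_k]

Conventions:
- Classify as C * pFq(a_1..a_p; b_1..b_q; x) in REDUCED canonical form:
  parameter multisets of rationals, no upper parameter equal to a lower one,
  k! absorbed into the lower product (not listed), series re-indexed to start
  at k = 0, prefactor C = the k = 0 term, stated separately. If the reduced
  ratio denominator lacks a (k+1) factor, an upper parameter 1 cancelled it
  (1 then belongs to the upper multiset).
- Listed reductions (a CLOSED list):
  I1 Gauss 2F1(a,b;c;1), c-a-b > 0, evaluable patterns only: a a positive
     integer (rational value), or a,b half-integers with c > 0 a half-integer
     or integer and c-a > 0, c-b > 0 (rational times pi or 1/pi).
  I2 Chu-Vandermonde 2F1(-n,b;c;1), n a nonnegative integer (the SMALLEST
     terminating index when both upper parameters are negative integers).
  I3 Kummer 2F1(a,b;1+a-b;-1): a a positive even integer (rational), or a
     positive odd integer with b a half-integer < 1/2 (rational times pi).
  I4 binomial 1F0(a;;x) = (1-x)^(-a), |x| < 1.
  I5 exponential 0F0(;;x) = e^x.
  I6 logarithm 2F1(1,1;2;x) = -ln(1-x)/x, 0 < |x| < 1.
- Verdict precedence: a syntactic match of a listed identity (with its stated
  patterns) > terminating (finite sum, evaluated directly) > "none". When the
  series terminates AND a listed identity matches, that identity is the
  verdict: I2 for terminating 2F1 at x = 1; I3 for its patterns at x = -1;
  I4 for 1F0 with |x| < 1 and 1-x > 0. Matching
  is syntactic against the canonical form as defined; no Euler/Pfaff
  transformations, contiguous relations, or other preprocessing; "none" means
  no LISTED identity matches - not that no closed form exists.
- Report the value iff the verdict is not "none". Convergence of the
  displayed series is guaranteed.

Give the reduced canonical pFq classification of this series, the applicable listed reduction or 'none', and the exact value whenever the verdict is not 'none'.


Key observation: with t_0 = -3/4, the product of the first k integers (C = -3/4) is k!.
Ratio: r(k) = (-2/9) * (k-10) / [(k-5/6) (k+1)] - rational; roots negated = parameters, x = (-2/9), C = -3/4.

The series (x = -2/9) is 1F1: upper {-10}, lower {-5/6}, prefactor -3/4. Verdict: terminating - the sum ends at index 10 because -10 is a negative integer; exact evaluation follows. Value: 844483574432039371/41122948286101500.
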